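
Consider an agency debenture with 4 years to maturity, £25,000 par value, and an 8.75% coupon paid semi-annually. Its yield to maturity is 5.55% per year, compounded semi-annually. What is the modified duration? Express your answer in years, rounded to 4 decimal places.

3.3984 years

Periodic yield y = 0.02775. First find Macaulay duration:
  t   CF        PV=CF/(1+0.02775)^t    t·PV
  1     1,093.75     1,064.2180     1,064.2180
  2     1,093.75     1,035.4833     2,070.9666
  3     1,093.75     1,007.5245     3,022.5735
  4     1,093.75       980.3206     3,921.2824
  5     1,093.75       953.8512     4,769.2561
  6     1,093.75       928.0965     5,568.5792
  7     1,093.75       903.0373     6,321.2608
  8    26,093.75    20,962.1881   167,697.5047
  Σ                 27,834.7194   194,435.6412
P = 27,834.7194; Macaulay duration = 194,435.6412 / 27,834.7194 = 6.98536 half-year periods = 3.49268 years.
Modified duration = D_Mac / (1 + y) = 3.49268 / 1.02775 = 3.39838 years.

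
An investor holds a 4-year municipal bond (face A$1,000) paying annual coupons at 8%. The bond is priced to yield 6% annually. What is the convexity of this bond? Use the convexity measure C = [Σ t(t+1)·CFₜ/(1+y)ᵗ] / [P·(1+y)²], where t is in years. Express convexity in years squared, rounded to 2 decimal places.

15.39

With y = 0.06:
  t   CF        PV=CF/(1+0.06)^t    t·PV        t(t+1)·PV
  1        80.00        75.4717        75.4717         150.9434
  2        80.00        71.1997       142.3994         427.1983
  3        80.00        67.1695       201.5086         806.0345
  4     1,080.00       855.4612     3,421.8446      17,109.2231
  Σ                  1,069.3021     3,841.2244      18,493.3993
P = 1,069.3021.
Convexity = Σ t(t+1)·PV / [P·(1+y)²] = 18,493.3993 / (1,069.3021 × 1.123600) = 15.39234.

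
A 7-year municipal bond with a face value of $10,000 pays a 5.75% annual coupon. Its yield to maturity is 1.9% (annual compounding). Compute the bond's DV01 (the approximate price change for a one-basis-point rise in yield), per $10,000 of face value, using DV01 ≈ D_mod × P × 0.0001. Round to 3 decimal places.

Periodic yield y = 0.019.
  t   CF        PV=CF/(1+0.019)^t    t·PV
  1       575.00       564.2787       564.2787
  2       575.00       553.7573     1,107.5146
  3       575.00       543.4321     1,630.2963
  4       575.00       533.2994     2,133.1977
  5       575.00       523.3557     2,616.7783
  6       575.00       513.5973     3,081.5839
  7    10,575.00     9,269.6020    64,887.2141
  Σ                 12,501.3225    76,020.8635
P = 12,501.3225; D_Mac = 6.08103 yrs; D_mod = 5.96764 yrs.
DV01 ≈ 5.96764 × 12,501.3225 × 0.0001 = 7.460340.

$7.460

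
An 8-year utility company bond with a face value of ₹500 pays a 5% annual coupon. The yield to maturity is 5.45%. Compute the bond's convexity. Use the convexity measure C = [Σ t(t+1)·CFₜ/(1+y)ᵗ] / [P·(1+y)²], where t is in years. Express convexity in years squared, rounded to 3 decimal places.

With y = 0.0545:
  t   CF        PV=CF/(1+0.0545)^t    t·PV        t(t+1)·PV
  1        25.00        23.7079        23.7079          47.4158
  2        25.00        22.4826        44.9652         134.8957
  3        25.00        21.3206        63.9619         255.8477
  4        25.00        20.2187        80.8749         404.3744
  5        25.00        19.1738        95.8688         575.2125
  6        25.00        18.1828       109.0967         763.6771
  7        25.00        17.2430       120.7013         965.6104
  8       525.00       343.3892     2,747.1136      24,724.0223
  Σ                    485.7187     3,286.2903      27,871.0561
P = 485.7187.
Convexity = Σ t(t+1)·PV / [P·(1+y)²] = 27,871.0561 / (485.7187 × 1.111970) = 51.60306.

51.603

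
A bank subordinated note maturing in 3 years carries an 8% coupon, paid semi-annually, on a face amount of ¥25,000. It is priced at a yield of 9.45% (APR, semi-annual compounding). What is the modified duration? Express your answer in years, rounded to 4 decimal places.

Periodic yield y = 0.04725. First find Macaulay duration:
  t   CF        PV=CF/(1+0.04725)^t    t·PV
  1     1,000.00       954.8818       954.8818
  2     1,000.00       911.7993     1,823.5986
  3     1,000.00       870.6606     2,611.9818
  4     1,000.00       831.3780     3,325.5120
  5     1,000.00       793.8677     3,969.3387
  6    26,000.00    19,709.2970   118,255.7820
  Σ                 24,071.8845   130,941.0949
P = 24,071.8845; Macaulay duration = 130,941.0949 / 24,071.8845 = 5.43959 half-year periods = 2.71979 years.
Modified duration = D_Mac / (1 + y) = 2.71979 / 1.04725 = 2.59708 years.

2.5971 years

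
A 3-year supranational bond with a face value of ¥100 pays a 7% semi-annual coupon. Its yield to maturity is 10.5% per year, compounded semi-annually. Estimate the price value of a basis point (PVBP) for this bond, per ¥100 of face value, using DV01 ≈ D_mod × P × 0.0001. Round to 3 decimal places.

¥0.024

Periodic yield y = 0.0525.
  t   CF        PV=CF/(1+0.0525)^t    t·PV
  1         3.50         3.3254         3.3254
  2         3.50         3.1595         6.3191
  3         3.50         3.0019         9.0058
  4         3.50         2.8522        11.4088
  5         3.50         2.7099        13.5496
  6       103.50        76.1391       456.8346
  Σ                     91.1881       500.4433
P = 91.1881; D_Mac = 5.48803 half-year periods = 2.74402 yrs; D_mod = 2.60714 yrs.
DV01 ≈ 2.60714 × 91.1881 × 0.0001 = 0.023774.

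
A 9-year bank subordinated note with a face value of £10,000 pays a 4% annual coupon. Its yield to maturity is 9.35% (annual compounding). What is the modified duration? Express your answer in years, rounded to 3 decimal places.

6.779 years

Periodic yield y = 0.0935. First find Macaulay duration:
  t   CF        PV=CF/(1+0.0935)^t    t·PV
  1       400.00       365.7979       365.7979
  2       400.00       334.5203       669.0405
  3       400.00       305.9170       917.7510
  4       400.00       279.7595     1,119.0380
  5       400.00       255.8386     1,279.1930
  6       400.00       233.9630     1,403.7783
  7       400.00       213.9580     1,497.7058
  8       400.00       195.6634     1,565.3075
  9    10,400.00     4,652.2629    41,870.3665
  Σ                  6,837.6807    50,687.9785
P = 6,837.6807; Macaulay duration = 50,687.9785 / 6,837.6807 = 7.41304 years.
Modified duration = D_Mac / (1 + y) = 7.41304 / 1.0935 = 6.77918 years.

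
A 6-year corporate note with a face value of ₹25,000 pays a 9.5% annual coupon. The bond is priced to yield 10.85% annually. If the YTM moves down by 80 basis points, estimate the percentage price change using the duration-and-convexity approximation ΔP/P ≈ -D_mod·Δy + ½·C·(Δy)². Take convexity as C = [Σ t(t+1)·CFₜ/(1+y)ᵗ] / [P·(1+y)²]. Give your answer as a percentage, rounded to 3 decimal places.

+3.546%

With y = 0.1085:
  t   CF        PV=CF/(1+0.1085)^t    t·PV        t(t+1)·PV
  1     2,375.00     2,142.5350     2,142.5350       4,285.0699
  2     2,375.00     1,932.8236     3,865.6472      11,596.9416
  3     2,375.00     1,743.6388     5,230.9164      20,923.6655
  4     2,375.00     1,572.9714     6,291.8856      31,459.4278
  5     2,375.00     1,419.0089     7,095.0446      42,570.2677
  6    27,375.00    14,755.0248    88,530.1487     619,711.0407
  Σ                 23,566.0024   113,156.1774     730,546.4132
P = 23,566.0024; D_Mac = 4.80167 yrs; D_mod = 4.33168 yrs; C = 25.22845.
Duration effect: -4.33168 × (-0.008) = +0.034653
Convexity effect: 0.5 × 25.22845 × (-0.008)² = +0.0008073
ΔP/P ≈ +0.034653 + 0.0008073 = +0.035461 = +3.5461%.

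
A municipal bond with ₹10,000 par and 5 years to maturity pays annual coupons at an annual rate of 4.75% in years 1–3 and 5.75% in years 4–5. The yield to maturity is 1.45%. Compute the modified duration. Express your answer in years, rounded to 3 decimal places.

Periodic yield y = 0.0145. First find Macaulay duration:
  t   CF        PV=CF/(1+0.0145)^t    t·PV
  1       475.00       468.2109       468.2109
  2       475.00       461.5189       923.0378
  3       475.00       454.9225     1,364.7676
  4       575.00       542.8247     2,171.2990
  5    10,575.00     9,840.5669    49,202.8346
  Σ                 11,768.0441    54,130.1500
P = 11,768.0441; Macaulay duration = 54,130.1500 / 11,768.0441 = 4.59976 years.
Modified duration = D_Mac / (1 + y) = 4.59976 / 1.0145 = 4.53401 years.

4.534 years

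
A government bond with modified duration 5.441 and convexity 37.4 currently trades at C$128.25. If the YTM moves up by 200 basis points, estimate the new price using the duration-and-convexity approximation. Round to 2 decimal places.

Duration effect: -D_mod·Δy = -5.441 × (+0.02) = -0.108820
Convexity effect: ½·C·(Δy)² = 0.5 × 37.4 × (0.02)² = +0.0074800
ΔP/P ≈ -0.108820 + 0.0074800 = -0.101340
New price ≈ 128.25 × (1 - 0.101340) = 115.253145.

C$115.25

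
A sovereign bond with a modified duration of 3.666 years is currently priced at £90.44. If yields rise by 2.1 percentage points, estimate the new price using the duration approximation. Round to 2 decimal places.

£83.48

Duration approximation: ΔP/P ≈ -D_mod · Δy = -3.666 × (+0.021) = -0.076986.
New price ≈ 90.44 × (1 - 0.076986) = 83.47738616.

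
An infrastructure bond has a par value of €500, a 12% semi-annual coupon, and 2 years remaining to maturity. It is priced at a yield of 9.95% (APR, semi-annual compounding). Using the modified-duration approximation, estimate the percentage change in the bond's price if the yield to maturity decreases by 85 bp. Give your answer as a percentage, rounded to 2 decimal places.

Periodic yield y = 0.04975. Modified duration first:
  t   CF        PV=CF/(1+0.04975)^t    t·PV
  1        30.00        28.5782        28.5782
  2        30.00        27.2238        54.4477
  3        30.00        25.9336        77.8009
  4       530.00       436.4478     1,745.7913
  Σ                    518.1836     1,906.6182
P = 518.1836; D_Mac = 3.67943 half-year periods = 1.83971 yrs; D_mod = 1.83971/(1+0.04975) = 1.75253 yrs.
ΔP/P ≈ -D_mod · Δy = -1.75253 × (-0.0085) = +0.014896 = +1.4896%.

+1.49%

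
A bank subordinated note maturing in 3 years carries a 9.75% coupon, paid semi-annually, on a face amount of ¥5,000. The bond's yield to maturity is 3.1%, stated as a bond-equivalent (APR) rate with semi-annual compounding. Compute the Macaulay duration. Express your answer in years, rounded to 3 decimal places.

2.703 years

Periodic yield y = 0.0155. Discount each cash flow and weight by its period:
  t   CF        PV=CF/(1+0.0155)^t    t·PV
  1       243.75       240.0295       240.0295
  2       243.75       236.3659       472.7317
  3       243.75       232.7581       698.2744
  4       243.75       229.2054       916.8217
  5       243.75       225.7070     1,128.5349
  6     5,243.75     4,781.4808    28,688.8845
  Σ                  5,945.5467    32,145.2768
Price P = Σ PV = 5,945.5467.
Macaulay duration = Σ(t·PV) / P = 32,145.2768 / 5,945.5467 = 5.40661 half-year periods.
In years: 5.40661 / 2 = 2.70331 years.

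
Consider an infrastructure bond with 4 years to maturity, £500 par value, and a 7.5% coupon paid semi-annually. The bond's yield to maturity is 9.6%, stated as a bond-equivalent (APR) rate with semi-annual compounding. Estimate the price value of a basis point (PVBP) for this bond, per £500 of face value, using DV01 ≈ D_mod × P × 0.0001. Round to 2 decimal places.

£0.16

Periodic yield y = 0.048.
  t   CF        PV=CF/(1+0.048)^t    t·PV
  1        18.75        17.8912        17.8912
  2        18.75        17.0718        34.1436
  3        18.75        16.2899        48.8696
  4        18.75        15.5438        62.1750
  5        18.75        14.8318        74.1592
  6        18.75        14.1525        84.9151
  7        18.75        13.5043        94.5301
  8       518.75       356.5068     2,852.0546
  Σ                    465.7921     3,268.7384
P = 465.7921; D_Mac = 7.01759 half-year periods = 3.50880 yrs; D_mod = 3.34809 yrs.
DV01 ≈ 3.34809 × 465.7921 × 0.0001 = 0.155951.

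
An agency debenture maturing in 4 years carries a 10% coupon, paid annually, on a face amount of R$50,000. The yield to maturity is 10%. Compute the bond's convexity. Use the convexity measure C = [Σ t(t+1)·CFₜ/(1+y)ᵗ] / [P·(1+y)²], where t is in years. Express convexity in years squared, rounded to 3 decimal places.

With y = 0.1:
  t   CF        PV=CF/(1+0.1)^t    t·PV        t(t+1)·PV
  1     5,000.00     4,545.4545     4,545.4545       9,090.9091
  2     5,000.00     4,132.2314     8,264.4628      24,793.3884
  3     5,000.00     3,756.5740    11,269.7220      45,078.8881
  4    55,000.00    37,565.7400   150,262.9602     751,314.8009
  Σ                 50,000.0000   174,342.5995     830,277.9865
P = 50,000.0000.
Convexity = Σ t(t+1)·PV / [P·(1+y)²] = 830,277.9865 / (50,000.0000 × 1.210000) = 13.72360.

13.724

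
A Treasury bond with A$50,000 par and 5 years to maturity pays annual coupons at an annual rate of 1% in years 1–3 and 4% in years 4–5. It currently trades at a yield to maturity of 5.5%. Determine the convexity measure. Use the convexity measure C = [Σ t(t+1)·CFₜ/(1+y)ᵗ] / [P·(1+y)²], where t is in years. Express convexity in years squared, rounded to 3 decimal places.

With y = 0.055:
  t   CF        PV=CF/(1+0.055)^t    t·PV        t(t+1)·PV
  1       500.00       473.9336       473.9336         947.8673
  2       500.00       449.2262       898.4524       2,695.3572
  3       500.00       425.8068     1,277.4205       5,109.6820
  4     2,000.00     1,614.4335     6,457.7339      32,288.6697
  5    52,000.00    39,786.9864   198,934.9320   1,193,609.5920
  Σ                 42,750.3866   208,042.4725   1,234,651.1683
P = 42,750.3866.
Convexity = Σ t(t+1)·PV / [P·(1+y)²] = 1,234,651.1683 / (42,750.3866 × 1.113025) = 25.94773.

25.948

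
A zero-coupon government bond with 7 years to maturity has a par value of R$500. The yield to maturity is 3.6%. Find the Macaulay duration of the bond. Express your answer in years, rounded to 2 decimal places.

7.00 years

A zero-coupon bond has a single cash flow at maturity, so its Macaulay duration equals its maturity: 7 years.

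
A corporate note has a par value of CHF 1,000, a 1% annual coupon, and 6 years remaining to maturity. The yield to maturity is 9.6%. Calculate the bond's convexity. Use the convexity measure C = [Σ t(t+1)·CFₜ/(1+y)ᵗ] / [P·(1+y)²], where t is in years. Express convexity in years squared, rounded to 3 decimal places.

With y = 0.096:
  t   CF        PV=CF/(1+0.096)^t    t·PV        t(t+1)·PV
  1        10.00         9.1241         9.1241          18.2482
  2        10.00         8.3249        16.6498          49.9494
  3        10.00         7.5957        22.7871          91.1485
  4        10.00         6.9304        27.7216         138.6078
  5        10.00         6.3234        31.6168         189.7005
  6     1,010.00       582.7175     3,496.3049      24,474.1343
  Σ                    621.0159     3,604.2042      24,961.7887
P = 621.0159.
Convexity = Σ t(t+1)·PV / [P·(1+y)²] = 24,961.7887 / (621.0159 × 1.201216) = 33.46200.

33.462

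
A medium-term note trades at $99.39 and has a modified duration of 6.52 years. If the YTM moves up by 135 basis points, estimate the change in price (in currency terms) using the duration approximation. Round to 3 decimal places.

-$8.748

Duration approximation: ΔP/P ≈ -D_mod · Δy = -6.52 × (+0.0135) = -0.088020.
ΔP ≈ 99.39 × (-0.088020) = -8.7483078.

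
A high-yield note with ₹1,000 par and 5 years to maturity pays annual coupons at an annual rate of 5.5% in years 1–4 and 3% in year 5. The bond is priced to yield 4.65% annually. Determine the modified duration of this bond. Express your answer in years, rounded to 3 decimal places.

Periodic yield y = 0.0465. First find Macaulay duration:
  t   CF        PV=CF/(1+0.0465)^t    t·PV
  1        55.00        52.5561        52.5561
  2        55.00        50.2209       100.4417
  3        55.00        47.9894       143.9681
  4        55.00        45.8570       183.4281
  5     1,030.00       820.6180     4,103.0902
  Σ                  1,017.2414     4,583.4842
P = 1,017.2414; Macaulay duration = 4,583.4842 / 1,017.2414 = 4.50580 years.
Modified duration = D_Mac / (1 + y) = 4.50580 / 1.0465 = 4.30559 years.

4.306 years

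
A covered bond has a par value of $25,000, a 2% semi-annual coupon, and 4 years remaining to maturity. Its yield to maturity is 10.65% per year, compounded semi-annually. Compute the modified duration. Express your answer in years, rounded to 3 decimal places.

3.640 years

Periodic yield y = 0.05325. First find Macaulay duration:
  t   CF        PV=CF/(1+0.05325)^t    t·PV
  1       250.00       237.3606       237.3606
  2       250.00       225.3601       450.7202
  3       250.00       213.9664       641.8992
  4       250.00       203.1487       812.5950
  5       250.00       192.8780       964.3899
  6       250.00       183.1265     1,098.7590
  7       250.00       173.8680     1,217.0762
  8    25,250.00    16,672.8422   133,382.7377
  Σ                 18,102.5506   138,805.5379
P = 18,102.5506; Macaulay duration = 138,805.5379 / 18,102.5506 = 7.66773 half-year periods = 3.83387 years.
Modified duration = D_Mac / (1 + y) = 3.83387 / 1.05325 = 3.64004 years.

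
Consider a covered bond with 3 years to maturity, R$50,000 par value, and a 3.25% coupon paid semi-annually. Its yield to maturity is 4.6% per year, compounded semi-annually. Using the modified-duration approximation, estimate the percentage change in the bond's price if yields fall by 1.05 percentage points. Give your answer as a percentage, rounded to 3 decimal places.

Periodic yield y = 0.023. Modified duration first:
  t   CF        PV=CF/(1+0.023)^t    t·PV
  1       812.50       794.2326       794.2326
  2       812.50       776.3760     1,552.7520
  3       812.50       758.9208     2,276.7625
  4       812.50       741.8581     2,967.4323
  5       812.50       725.1790     3,625.8948
  6    50,812.50    44,331.9424   265,991.6546
  Σ                 48,128.5090   277,208.7289
P = 48,128.5090; D_Mac = 5.75976 half-year periods = 2.87988 yrs; D_mod = 2.87988/(1+0.023) = 2.81513 yrs.
ΔP/P ≈ -D_mod · Δy = -2.81513 × (-0.0105) = +0.029559 = +2.9559%.

+2.956%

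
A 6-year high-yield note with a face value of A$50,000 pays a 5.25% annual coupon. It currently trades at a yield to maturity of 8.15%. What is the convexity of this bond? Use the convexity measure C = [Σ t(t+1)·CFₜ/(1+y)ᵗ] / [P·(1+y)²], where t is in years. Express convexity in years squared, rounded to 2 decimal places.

With y = 0.0815:
  t   CF        PV=CF/(1+0.0815)^t    t·PV        t(t+1)·PV
  1     2,625.00     2,427.1845     2,427.1845       4,854.3689
  2     2,625.00     2,244.2760     4,488.5519      13,465.6558
  3     2,625.00     2,075.1512     6,225.4535      24,901.8139
  4     2,625.00     1,918.7713     7,675.0852      38,375.4259
  5     2,625.00     1,774.1760     8,870.8798      53,225.2786
  6    52,625.00    32,887.6594   197,325.9565   1,381,281.6953
  Σ                 43,327.2183   227,013.1113   1,516,104.2384
P = 43,327.2183.
Convexity = Σ t(t+1)·PV / [P·(1+y)²] = 1,516,104.2384 / (43,327.2183 × 1.169642) = 29.91680.

29.92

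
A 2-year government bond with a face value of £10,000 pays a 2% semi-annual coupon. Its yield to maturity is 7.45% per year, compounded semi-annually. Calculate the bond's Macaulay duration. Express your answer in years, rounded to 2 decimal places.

1.97 years

Periodic yield y = 0.03725. Discount each cash flow and weight by its period:
  t   CF        PV=CF/(1+0.03725)^t    t·PV
  1       100.00        96.4088        96.4088
  2       100.00        92.9465       185.8930
  3       100.00        89.6086       268.8258
  4    10,100.00     8,725.4453    34,901.7812
  Σ                  9,004.4092    35,452.9088
Price P = Σ PV = 9,004.4092.
Macaulay duration = Σ(t·PV) / P = 35,452.9088 / 9,004.4092 = 3.93728 half-year periods.
In years: 3.93728 / 2 = 1.96864 years.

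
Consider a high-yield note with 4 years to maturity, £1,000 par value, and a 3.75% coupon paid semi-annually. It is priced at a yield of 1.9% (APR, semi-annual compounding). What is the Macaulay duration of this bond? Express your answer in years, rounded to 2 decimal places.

Periodic yield y = 0.0095. Discount each cash flow and weight by its period:
  t   CF        PV=CF/(1+0.0095)^t    t·PV
  1        18.75        18.5736        18.5736
  2        18.75        18.3988        36.7975
  3        18.75        18.2256        54.6769
  4        18.75        18.0541        72.2164
  5        18.75        17.8842        89.4210
  6        18.75        17.7159       106.2954
  7        18.75        17.5492       122.8443
  8     1,018.75       944.5328     7,556.2623
  Σ                  1,070.9341     8,057.0874
Price P = Σ PV = 1,070.9341.
Macaulay duration = Σ(t·PV) / P = 8,057.0874 / 1,070.9341 = 7.52342 half-year periods.
In years: 7.52342 / 2 = 3.76171 years.

3.76 years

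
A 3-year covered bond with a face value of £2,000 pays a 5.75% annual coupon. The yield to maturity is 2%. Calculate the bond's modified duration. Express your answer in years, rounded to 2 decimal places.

2.79 years

Periodic yield y = 0.02. First find Macaulay duration:
  t   CF        PV=CF/(1+0.02)^t    t·PV
  1       115.00       112.7451       112.7451
  2       115.00       110.5344       221.0688
  3     2,115.00     1,993.0117     5,979.0352
  Σ                  2,216.2912     6,312.8491
P = 2,216.2912; Macaulay duration = 6,312.8491 / 2,216.2912 = 2.84838 years.
Modified duration = D_Mac / (1 + y) = 2.84838 / 1.02 = 2.79253 years.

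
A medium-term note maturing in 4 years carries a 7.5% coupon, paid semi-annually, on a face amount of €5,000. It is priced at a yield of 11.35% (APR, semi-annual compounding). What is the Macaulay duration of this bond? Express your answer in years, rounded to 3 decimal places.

Periodic yield y = 0.05675. Discount each cash flow and weight by its period:
  t   CF        PV=CF/(1+0.05675)^t    t·PV
  1       187.50       177.4308       177.4308
  2       187.50       167.9023       335.8047
  3       187.50       158.8856       476.6568
  4       187.50       150.3531       601.4122
  5       187.50       142.2787       711.3937
  6       187.50       134.6380       807.8282
  7       187.50       127.4076       891.8535
  8     5,187.50     3,335.6468    26,685.1744
  Σ                  4,394.5430    30,687.5541
Price P = Σ PV = 4,394.5430.
Macaulay duration = Σ(t·PV) / P = 30,687.5541 / 4,394.5430 = 6.98310 half-year periods.
In years: 6.98310 / 2 = 3.49155 years.

3.492 years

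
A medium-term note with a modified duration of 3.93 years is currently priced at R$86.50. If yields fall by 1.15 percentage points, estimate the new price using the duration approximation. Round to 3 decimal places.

R$90.409

Duration approximation: ΔP/P ≈ -D_mod · Δy = -3.93 × (-0.0115) = +0.045195.
New price ≈ 86.50 × (1 + 0.045195) = 90.4093675.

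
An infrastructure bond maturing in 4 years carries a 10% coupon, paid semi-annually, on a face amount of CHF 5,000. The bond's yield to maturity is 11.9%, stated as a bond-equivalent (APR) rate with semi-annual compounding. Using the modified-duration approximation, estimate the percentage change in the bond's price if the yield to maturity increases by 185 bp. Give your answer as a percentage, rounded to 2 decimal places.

Periodic yield y = 0.0595. Modified duration first:
  t   CF        PV=CF/(1+0.0595)^t    t·PV
  1       250.00       235.9604       235.9604
  2       250.00       222.7092       445.4183
  3       250.00       210.2021       630.6064
  4       250.00       198.3975       793.5899
  5       250.00       187.2558       936.2788
  6       250.00       176.7398     1,060.4385
  7       250.00       166.8143     1,167.7001
  8     5,250.00     3,306.3712    26,450.9699
  Σ                  4,704.4502    31,720.9624
P = 4,704.4502; D_Mac = 6.74276 half-year periods = 3.37138 yrs; D_mod = 3.37138/(1+0.0595) = 3.18205 yrs.
ΔP/P ≈ -D_mod · Δy = -3.18205 × (+0.0185) = -0.058868 = -5.8868%.

-5.89%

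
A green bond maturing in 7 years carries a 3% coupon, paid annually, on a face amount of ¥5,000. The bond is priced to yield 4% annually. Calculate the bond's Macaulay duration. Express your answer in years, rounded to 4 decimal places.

Periodic yield y = 0.04. Discount each cash flow and weight by its year:
  t   CF        PV=CF/(1+0.04)^t    t·PV
  1       150.00       144.2308       144.2308
  2       150.00       138.6834       277.3669
  3       150.00       133.3495       400.0484
  4       150.00       128.2206       512.8825
  5       150.00       123.2891       616.4453
  6       150.00       118.5472       711.2831
  7     5,150.00     3,913.5767    27,395.0372
  Σ                  4,699.8973    30,057.2941
Price P = Σ PV = 4,699.8973.
Macaulay duration = Σ(t·PV) / P = 30,057.2941 / 4,699.8973 = 6.39531 years.

6.3953 years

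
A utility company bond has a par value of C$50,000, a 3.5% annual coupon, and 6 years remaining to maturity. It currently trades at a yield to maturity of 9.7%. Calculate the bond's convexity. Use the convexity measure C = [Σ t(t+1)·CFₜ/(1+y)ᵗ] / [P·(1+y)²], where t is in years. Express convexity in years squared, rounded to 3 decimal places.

30.430

With y = 0.097:
  t   CF        PV=CF/(1+0.097)^t    t·PV        t(t+1)·PV
  1     1,750.00     1,595.2598     1,595.2598       3,190.5196
  2     1,750.00     1,454.2022     2,908.4044       8,725.2131
  3     1,750.00     1,325.6173     3,976.8519      15,907.4077
  4     1,750.00     1,208.4023     4,833.6091      24,168.0457
  5     1,750.00     1,101.5518     5,507.7588      33,046.5530
  6    51,750.00    29,694.1288   178,164.7731   1,247,153.4116
  Σ                 36,379.1622   196,986.6572   1,332,191.1507
P = 36,379.1622.
Convexity = Σ t(t+1)·PV / [P·(1+y)²] = 1,332,191.1507 / (36,379.1622 × 1.203409) = 30.42990.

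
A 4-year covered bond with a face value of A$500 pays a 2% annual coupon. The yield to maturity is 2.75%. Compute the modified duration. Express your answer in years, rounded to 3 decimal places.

3.778 years

Periodic yield y = 0.0275. First find Macaulay duration:
  t   CF        PV=CF/(1+0.0275)^t    t·PV
  1        10.00         9.7324         9.7324
  2        10.00         9.4719        18.9438
  3        10.00         9.2184        27.6551
  4       510.00       457.5545     1,830.2181
  Σ                    485.9771     1,886.5494
P = 485.9771; Macaulay duration = 1,886.5494 / 485.9771 = 3.88197 years.
Modified duration = D_Mac / (1 + y) = 3.88197 / 1.0275 = 3.77807 years.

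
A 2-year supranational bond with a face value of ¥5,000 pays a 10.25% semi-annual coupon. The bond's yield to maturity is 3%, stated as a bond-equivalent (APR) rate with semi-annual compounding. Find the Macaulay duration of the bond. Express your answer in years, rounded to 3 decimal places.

Periodic yield y = 0.015. Discount each cash flow and weight by its period:
  t   CF        PV=CF/(1+0.015)^t    t·PV
  1       256.25       252.4631       252.4631
  2       256.25       248.7321       497.4641
  3       256.25       245.0562       735.1687
  4     5,256.25     4,952.3559    19,809.4234
  Σ                  5,698.6072    21,294.5193
Price P = Σ PV = 5,698.6072.
Macaulay duration = Σ(t·PV) / P = 21,294.5193 / 5,698.6072 = 3.73679 half-year periods.
In years: 3.73679 / 2 = 1.86840 years.

1.868 years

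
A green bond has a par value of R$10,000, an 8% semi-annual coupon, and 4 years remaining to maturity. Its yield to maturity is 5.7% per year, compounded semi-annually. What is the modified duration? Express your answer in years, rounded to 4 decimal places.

Periodic yield y = 0.0285. First find Macaulay duration:
  t   CF        PV=CF/(1+0.0285)^t    t·PV
  1       400.00       388.9159       388.9159
  2       400.00       378.1389       756.2779
  3       400.00       367.6606     1,102.9818
  4       400.00       357.4726     1,429.8906
  5       400.00       347.5670     1,737.8349
  6       400.00       337.9358     2,027.6149
  7       400.00       328.5715     2,300.0007
  8    10,400.00     8,306.1347    66,449.0778
  Σ                 10,812.3971    76,192.5944
P = 10,812.3971; Macaulay duration = 76,192.5944 / 10,812.3971 = 7.04678 half-year periods = 3.52339 years.
Modified duration = D_Mac / (1 + y) = 3.52339 / 1.0285 = 3.42576 years.

3.4258 years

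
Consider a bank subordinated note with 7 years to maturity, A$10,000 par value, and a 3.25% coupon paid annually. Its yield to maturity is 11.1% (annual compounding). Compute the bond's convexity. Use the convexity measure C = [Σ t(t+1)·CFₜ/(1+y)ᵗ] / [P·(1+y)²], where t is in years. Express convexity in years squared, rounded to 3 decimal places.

With y = 0.111:
  t   CF        PV=CF/(1+0.111)^t    t·PV        t(t+1)·PV
  1       325.00       292.5293       292.5293         585.0585
  2       325.00       263.3027       526.6053       1,579.8159
  3       325.00       236.9961       710.9883       2,843.9531
  4       325.00       213.3178       853.2713       4,266.3563
  5       325.00       192.0052       960.0262       5,760.1570
  6       325.00       172.8220     1,036.9320       7,258.5237
  7    10,325.00     4,941.8738    34,593.1164     276,744.9309
  Σ                  6,312.8468    38,973.4686     299,038.7954
P = 6,312.8468.
Convexity = Σ t(t+1)·PV / [P·(1+y)²] = 299,038.7954 / (6,312.8468 × 1.234321) = 38.37728.

38.377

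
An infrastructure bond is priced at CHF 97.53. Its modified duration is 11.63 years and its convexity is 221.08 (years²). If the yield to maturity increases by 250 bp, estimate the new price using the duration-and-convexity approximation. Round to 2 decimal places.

Duration effect: -D_mod·Δy = -11.63 × (+0.025) = -0.290750
Convexity effect: ½·C·(Δy)² = 0.5 × 221.08 × (0.025)² = +0.0690875
ΔP/P ≈ -0.290750 + 0.0690875 = -0.2216625
New price ≈ 97.53 × (1 - 0.2216625) = 75.911256375.

CHF 75.91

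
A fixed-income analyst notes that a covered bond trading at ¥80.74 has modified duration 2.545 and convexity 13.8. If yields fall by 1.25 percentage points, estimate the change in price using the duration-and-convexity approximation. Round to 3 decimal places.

Duration effect: -D_mod·Δy = -2.545 × (-0.0125) = +0.0318125
Convexity effect: ½·C·(Δy)² = 0.5 × 13.8 × (-0.0125)² = +0.001078125
ΔP/P ≈ +0.0318125 + 0.001078125 = +0.032890625
ΔP ≈ 80.74 × (+0.032890625) = +2.6555890625.

+¥2.656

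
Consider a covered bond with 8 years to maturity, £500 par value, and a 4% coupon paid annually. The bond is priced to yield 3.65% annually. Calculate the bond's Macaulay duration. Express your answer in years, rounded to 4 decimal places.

Periodic yield y = 0.0365. Discount each cash flow and weight by its year:
  t   CF        PV=CF/(1+0.0365)^t    t·PV
  1        20.00        19.2957        19.2957
  2        20.00        18.6162        37.2324
  3        20.00        17.9607        53.8820
  4        20.00        17.3282        69.3127
  5        20.00        16.7180        83.5898
  6        20.00        16.1292        96.7755
  7        20.00        15.5613       108.9288
  8       520.00       390.3452     3,122.7620
  Σ                    511.9545     3,591.7789
Price P = Σ PV = 511.9545.
Macaulay duration = Σ(t·PV) / P = 3,591.7789 / 511.9545 = 7.01582 years.

7.0158 years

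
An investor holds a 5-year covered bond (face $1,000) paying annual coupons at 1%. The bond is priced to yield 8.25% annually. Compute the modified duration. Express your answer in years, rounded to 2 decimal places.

Periodic yield y = 0.0825. First find Macaulay duration:
  t   CF        PV=CF/(1+0.0825)^t    t·PV
  1        10.00         9.2379         9.2379
  2        10.00         8.5338        17.0677
  3        10.00         7.8834        23.6503
  4        10.00         7.2826        29.1305
  5     1,010.00       679.4881     3,397.4404
  Σ                    712.4259     3,476.5269
P = 712.4259; Macaulay duration = 3,476.5269 / 712.4259 = 4.87984 years.
Modified duration = D_Mac / (1 + y) = 4.87984 / 1.0825 = 4.50794 years.

4.51 years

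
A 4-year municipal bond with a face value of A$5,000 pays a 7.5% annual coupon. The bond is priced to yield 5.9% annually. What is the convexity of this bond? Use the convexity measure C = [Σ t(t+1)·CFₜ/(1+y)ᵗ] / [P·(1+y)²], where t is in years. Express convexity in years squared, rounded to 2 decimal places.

With y = 0.059:
  t   CF        PV=CF/(1+0.059)^t    t·PV        t(t+1)·PV
  1       375.00       354.1076       354.1076         708.2153
  2       375.00       334.3793       668.7585       2,006.2756
  3       375.00       315.7500       947.2501       3,789.0002
  4     5,375.00     4,273.6075    17,094.4298      85,472.1491
  Σ                  5,277.8444    19,064.5461      91,975.6403
P = 5,277.8444.
Convexity = Σ t(t+1)·PV / [P·(1+y)²] = 91,975.6403 / (5,277.8444 × 1.121481) = 15.53904.

15.54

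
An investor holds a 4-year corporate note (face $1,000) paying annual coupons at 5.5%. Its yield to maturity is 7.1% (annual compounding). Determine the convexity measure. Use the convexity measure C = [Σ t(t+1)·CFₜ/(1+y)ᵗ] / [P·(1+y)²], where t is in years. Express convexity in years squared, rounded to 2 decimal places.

With y = 0.071:
  t   CF        PV=CF/(1+0.071)^t    t·PV        t(t+1)·PV
  1        55.00        51.3539        51.3539         102.7077
  2        55.00        47.9495        95.8989         287.6968
  3        55.00        44.7707       134.3122         537.2489
  4     1,055.00       801.8527     3,207.4107      16,037.0533
  Σ                    945.9267     3,488.9757      16,964.7067
P = 945.9267.
Convexity = Σ t(t+1)·PV / [P·(1+y)²] = 16,964.7067 / (945.9267 × 1.147041) = 15.63543.

15.64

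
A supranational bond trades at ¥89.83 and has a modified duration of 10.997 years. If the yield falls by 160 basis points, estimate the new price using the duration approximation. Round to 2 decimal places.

¥105.64

Duration approximation: ΔP/P ≈ -D_mod · Δy = -10.997 × (-0.016) = +0.175952.
New price ≈ 89.83 × (1 + 0.175952) = 105.63576816.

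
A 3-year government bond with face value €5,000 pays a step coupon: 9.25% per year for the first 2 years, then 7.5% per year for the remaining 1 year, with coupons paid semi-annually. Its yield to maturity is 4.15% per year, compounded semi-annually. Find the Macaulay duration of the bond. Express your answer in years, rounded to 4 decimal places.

2.7100 years

Periodic yield y = 0.02075. Discount each cash flow and weight by its period:
  t   CF        PV=CF/(1+0.02075)^t    t·PV
  1       231.25       226.5491       226.5491
  2       231.25       221.9438       443.8875
  3       231.25       217.4321       652.2962
  4       231.25       213.0121       852.0482
  5       187.50       169.2015       846.0077
  6     5,187.50     4,586.0816    27,516.4896
  Σ                  5,634.2201    30,537.2784
Price P = Σ PV = 5,634.2201.
Macaulay duration = Σ(t·PV) / P = 30,537.2784 / 5,634.2201 = 5.41997 half-year periods.
In years: 5.41997 / 2 = 2.70998 years.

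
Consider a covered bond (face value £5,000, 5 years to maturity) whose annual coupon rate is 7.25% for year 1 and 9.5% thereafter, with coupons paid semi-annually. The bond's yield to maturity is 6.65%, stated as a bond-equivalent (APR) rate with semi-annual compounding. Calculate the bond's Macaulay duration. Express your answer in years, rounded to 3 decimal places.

4.218 years

Periodic yield y = 0.03325. Discount each cash flow and weight by its period:
  t   CF        PV=CF/(1+0.03325)^t    t·PV
  1       181.25       175.4174       175.4174
  2       181.25       169.7724       339.5449
  3       237.50       215.3017       645.9050
  4       237.50       208.3732       833.4930
  5       237.50       201.6678     1,008.3390
  6       237.50       195.1781     1,171.0687
  7       237.50       188.8973     1,322.2810
  8       237.50       182.8186     1,462.5485
  9       237.50       176.9355     1,592.4192
  10    5,237.50     3,776.3296    37,763.2963
  Σ                  5,490.6916    46,314.3129
Price P = Σ PV = 5,490.6916.
Macaulay duration = Σ(t·PV) / P = 46,314.3129 / 5,490.6916 = 8.43506 half-year periods.
In years: 8.43506 / 2 = 4.21753 years.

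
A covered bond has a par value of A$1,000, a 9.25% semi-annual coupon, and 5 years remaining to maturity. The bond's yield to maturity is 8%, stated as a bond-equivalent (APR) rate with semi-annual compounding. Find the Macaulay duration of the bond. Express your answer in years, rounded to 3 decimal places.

4.139 years

Periodic yield y = 0.04. Discount each cash flow and weight by its period:
  t   CF        PV=CF/(1+0.04)^t    t·PV
  1        46.25        44.4712        44.4712
  2        46.25        42.7607        85.5214
  3        46.25        41.1161       123.3482
  4        46.25        39.5347       158.1388
  5        46.25        38.0141       190.0706
  6        46.25        36.5520       219.3123
  7        46.25        35.1462       246.0234
  8        46.25        33.7944       270.3554
  9        46.25        32.4946       292.4517
  10    1,046.25       706.8090     7,068.0901
  Σ                  1,050.6931     8,697.7832
Price P = Σ PV = 1,050.6931.
Macaulay duration = Σ(t·PV) / P = 8,697.7832 / 1,050.6931 = 8.27814 half-year periods.
In years: 8.27814 / 2 = 4.13907 years.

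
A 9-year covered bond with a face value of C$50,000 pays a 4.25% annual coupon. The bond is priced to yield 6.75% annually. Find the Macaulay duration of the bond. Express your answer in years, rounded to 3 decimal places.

7.515 years

Periodic yield y = 0.0675. Discount each cash flow and weight by its year:
  t   CF        PV=CF/(1+0.0675)^t    t·PV
  1     2,125.00     1,990.6323     1,990.6323
  2     2,125.00     1,864.7610     3,729.5219
  3     2,125.00     1,746.8487     5,240.5460
  4     2,125.00     1,636.3922     6,545.5688
  5     2,125.00     1,532.9201     7,664.6004
  6     2,125.00     1,435.9907     8,615.9443
  7     2,125.00     1,345.1904     9,416.3326
  8     2,125.00     1,260.1315    10,081.0519
  9    52,125.00    28,955.7698   260,601.9278
  Σ                 41,768.6366   313,886.1261
Price P = Σ PV = 41,768.6366.
Macaulay duration = Σ(t·PV) / P = 313,886.1261 / 41,768.6366 = 7.51488 years.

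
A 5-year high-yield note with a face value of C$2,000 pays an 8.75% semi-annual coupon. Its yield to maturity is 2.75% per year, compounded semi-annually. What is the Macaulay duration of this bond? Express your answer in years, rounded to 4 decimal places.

Periodic yield y = 0.01375. Discount each cash flow and weight by its period:
  t   CF        PV=CF/(1+0.01375)^t    t·PV
  1        87.50        86.3132        86.3132
  2        87.50        85.1425       170.2850
  3        87.50        83.9877       251.9630
  4        87.50        82.8485       331.3939
  5        87.50        81.7248       408.6239
  6        87.50        80.6163       483.6978
  7        87.50        79.5229       556.6600
  8        87.50        78.4443       627.5540
  9        87.50        77.3803       696.4224
  10    2,087.50     1,821.0330    18,210.3298
  Σ                  2,557.0133    21,823.2430
Price P = Σ PV = 2,557.0133.
Macaulay duration = Σ(t·PV) / P = 21,823.2430 / 2,557.0133 = 8.53466 half-year periods.
In years: 8.53466 / 2 = 4.26733 years.

4.2673 years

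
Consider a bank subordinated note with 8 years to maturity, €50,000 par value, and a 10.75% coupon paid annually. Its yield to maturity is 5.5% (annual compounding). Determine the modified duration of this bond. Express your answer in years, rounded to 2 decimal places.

5.75 years

Periodic yield y = 0.055. First find Macaulay duration:
  t   CF        PV=CF/(1+0.055)^t    t·PV
  1     5,375.00     5,094.7867     5,094.7867
  2     5,375.00     4,829.1817     9,658.3635
  3     5,375.00     4,577.4234    13,732.2703
  4     5,375.00     4,338.7900    17,355.1600
  5     5,375.00     4,112.5972    20,562.9858
  6     5,375.00     3,898.1964    23,389.1781
  7     5,375.00     3,694.9728    25,864.8099
  8    55,375.00    36,082.2875   288,658.2997
  Σ                 66,628.2357   404,315.8540
P = 66,628.2357; Macaulay duration = 404,315.8540 / 66,628.2357 = 6.06824 years.
Modified duration = D_Mac / (1 + y) = 6.06824 / 1.055 = 5.75188 years.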